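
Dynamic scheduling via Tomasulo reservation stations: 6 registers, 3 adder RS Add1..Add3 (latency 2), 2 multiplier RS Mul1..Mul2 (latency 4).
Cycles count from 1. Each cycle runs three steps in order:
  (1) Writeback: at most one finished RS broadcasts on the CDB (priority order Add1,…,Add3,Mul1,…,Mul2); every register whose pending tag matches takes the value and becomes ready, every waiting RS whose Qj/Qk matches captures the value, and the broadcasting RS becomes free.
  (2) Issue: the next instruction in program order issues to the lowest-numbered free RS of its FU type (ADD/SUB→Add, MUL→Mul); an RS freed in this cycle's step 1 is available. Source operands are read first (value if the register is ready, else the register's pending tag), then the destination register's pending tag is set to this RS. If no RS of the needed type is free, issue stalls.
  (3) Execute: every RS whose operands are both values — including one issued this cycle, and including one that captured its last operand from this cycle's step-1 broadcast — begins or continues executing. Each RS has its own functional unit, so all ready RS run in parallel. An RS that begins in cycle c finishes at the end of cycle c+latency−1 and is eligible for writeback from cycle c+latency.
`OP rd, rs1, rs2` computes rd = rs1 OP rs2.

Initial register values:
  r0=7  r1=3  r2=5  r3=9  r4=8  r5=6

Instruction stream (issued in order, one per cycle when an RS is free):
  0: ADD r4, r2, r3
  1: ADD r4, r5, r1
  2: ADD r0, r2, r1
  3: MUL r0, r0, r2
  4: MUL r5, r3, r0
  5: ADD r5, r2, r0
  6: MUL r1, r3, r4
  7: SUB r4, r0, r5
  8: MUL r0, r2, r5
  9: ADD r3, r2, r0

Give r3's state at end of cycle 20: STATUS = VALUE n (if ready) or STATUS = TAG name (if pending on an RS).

  c1: issue ADD r4<-Add1  regs: r0:7,r1:3,r2:5,r3:9,r4:Add1,r5:6
  c2: issue ADD r4<-Add2  regs: r0:7,r1:3,r2:5,r3:9,r4:Add2,r5:6
  c3: CDB Add1=14; issue ADD r0<-Add1  regs: r0:Add1,r1:3,r2:5,r3:9,r4:Add2,r5:6
  c4: CDB Add2=9; issue MUL r0<-Mul1  regs: r0:Mul1,r1:3,r2:5,r3:9,r4:9,r5:6
  c5: CDB Add1=8; issue MUL r5<-Mul2  regs: r0:Mul1,r1:3,r2:5,r3:9,r4:9,r5:Mul2
  c6: issue ADD r5<-Add1  regs: r0:Mul1,r1:3,r2:5,r3:9,r4:9,r5:Add1
  c7: stall  regs: r0:Mul1,r1:3,r2:5,r3:9,r4:9,r5:Add1
  c8: stall  regs: r0:Mul1,r1:3,r2:5,r3:9,r4:9,r5:Add1
  c9: CDB Mul1=40; issue MUL r1<-Mul1  regs: r0:40,r1:Mul1,r2:5,r3:9,r4:9,r5:Add1
  c10: issue SUB r4<-Add2  regs: r0:40,r1:Mul1,r2:5,r3:9,r4:Add2,r5:Add1
  c11: CDB Add1=45; stall  regs: r0:40,r1:Mul1,r2:5,r3:9,r4:Add2,r5:45
  c12: stall  regs: r0:40,r1:Mul1,r2:5,r3:9,r4:Add2,r5:45
  c13: CDB Add2=-5; stall  regs: r0:40,r1:Mul1,r2:5,r3:9,r4:-5,r5:45
  c14: CDB Mul1=81; issue MUL r0<-Mul1  regs: r0:Mul1,r1:81,r2:5,r3:9,r4:-5,r5:45
  c15: CDB Mul2=360; issue ADD r3<-Add1  regs: r0:Mul1,r1:81,r2:5,r3:Add1,r4:-5,r5:45
  c16: -  regs: r0:Mul1,r1:81,r2:5,r3:Add1,r4:-5,r5:45
  c17: -  regs: r0:Mul1,r1:81,r2:5,r3:Add1,r4:-5,r5:45
  c18: CDB Mul1=225  regs: r0:225,r1:81,r2:5,r3:Add1,r4:-5,r5:45
  c19: -  regs: r0:225,r1:81,r2:5,r3:Add1,r4:-5,r5:45
  c20: CDB Add1=230  regs: r0:225,r1:81,r2:5,r3:230,r4:-5,r5:45

STATUS = VALUE 230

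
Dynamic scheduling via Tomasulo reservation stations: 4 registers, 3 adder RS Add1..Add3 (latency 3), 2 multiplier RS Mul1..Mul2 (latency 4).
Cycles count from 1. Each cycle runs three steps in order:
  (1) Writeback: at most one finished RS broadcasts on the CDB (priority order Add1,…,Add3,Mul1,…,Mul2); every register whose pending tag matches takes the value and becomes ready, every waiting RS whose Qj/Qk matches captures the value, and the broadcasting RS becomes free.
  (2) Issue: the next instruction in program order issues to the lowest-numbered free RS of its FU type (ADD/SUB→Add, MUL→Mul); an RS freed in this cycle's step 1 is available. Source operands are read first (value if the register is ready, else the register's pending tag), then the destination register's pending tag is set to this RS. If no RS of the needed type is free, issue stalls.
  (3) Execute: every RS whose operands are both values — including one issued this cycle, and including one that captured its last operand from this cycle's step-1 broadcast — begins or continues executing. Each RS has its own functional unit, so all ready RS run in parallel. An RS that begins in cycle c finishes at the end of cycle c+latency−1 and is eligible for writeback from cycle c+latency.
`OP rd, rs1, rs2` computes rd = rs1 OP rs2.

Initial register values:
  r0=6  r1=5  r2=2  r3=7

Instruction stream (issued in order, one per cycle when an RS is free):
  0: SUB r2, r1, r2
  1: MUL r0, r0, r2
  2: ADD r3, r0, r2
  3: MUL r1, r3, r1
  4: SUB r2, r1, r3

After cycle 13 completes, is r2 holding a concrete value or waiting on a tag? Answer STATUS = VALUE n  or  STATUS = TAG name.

STATUS = TAG Add1

  c1: issue SUB r2<-Add1  regs: r0:6,r1:5,r2:Add1,r3:7
  c2: issue MUL r0<-Mul1  regs: r0:Mul1,r1:5,r2:Add1,r3:7
  c3: issue ADD r3<-Add2  regs: r0:Mul1,r1:5,r2:Add1,r3:Add2
  c4: CDB Add1=3; issue MUL r1<-Mul2  regs: r0:Mul1,r1:Mul2,r2:3,r3:Add2
  c5: issue SUB r2<-Add1  regs: r0:Mul1,r1:Mul2,r2:Add1,r3:Add2
  c6: -  regs: r0:Mul1,r1:Mul2,r2:Add1,r3:Add2
  c7: -  regs: r0:Mul1,r1:Mul2,r2:Add1,r3:Add2
  c8: CDB Mul1=18  regs: r0:18,r1:Mul2,r2:Add1,r3:Add2
  c9: -  regs: r0:18,r1:Mul2,r2:Add1,r3:Add2
  c10: -  regs: r0:18,r1:Mul2,r2:Add1,r3:Add2
  c11: CDB Add2=21  regs: r0:18,r1:Mul2,r2:Add1,r3:21
  c12: -  regs: r0:18,r1:Mul2,r2:Add1,r3:21
  c13: -  regs: r0:18,r1:Mul2,r2:Add1,r3:21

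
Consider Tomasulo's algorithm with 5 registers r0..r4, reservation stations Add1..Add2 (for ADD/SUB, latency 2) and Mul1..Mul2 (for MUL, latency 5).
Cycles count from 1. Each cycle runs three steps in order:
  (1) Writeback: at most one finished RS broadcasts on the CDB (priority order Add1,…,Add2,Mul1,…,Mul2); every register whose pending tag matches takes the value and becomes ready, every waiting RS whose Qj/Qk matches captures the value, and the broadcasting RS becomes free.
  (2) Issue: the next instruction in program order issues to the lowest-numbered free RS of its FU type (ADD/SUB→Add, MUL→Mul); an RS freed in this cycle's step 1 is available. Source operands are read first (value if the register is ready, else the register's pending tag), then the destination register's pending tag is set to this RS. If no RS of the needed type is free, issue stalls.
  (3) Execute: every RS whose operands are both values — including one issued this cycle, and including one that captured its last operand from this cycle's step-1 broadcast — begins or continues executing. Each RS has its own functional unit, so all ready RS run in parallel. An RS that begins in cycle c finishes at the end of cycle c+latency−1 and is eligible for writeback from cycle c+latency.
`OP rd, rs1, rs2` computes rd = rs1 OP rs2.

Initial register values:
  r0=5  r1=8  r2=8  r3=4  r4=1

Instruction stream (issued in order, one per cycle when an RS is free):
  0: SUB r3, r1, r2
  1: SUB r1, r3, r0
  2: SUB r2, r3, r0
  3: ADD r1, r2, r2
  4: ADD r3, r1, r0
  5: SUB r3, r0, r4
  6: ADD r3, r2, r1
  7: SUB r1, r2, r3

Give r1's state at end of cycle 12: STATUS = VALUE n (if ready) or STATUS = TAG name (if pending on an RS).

STATUS = TAG Add2

c1: issue SUB r3<-Add1 | r0:5,r1:8,r2:8,r3:Add1,r4:1
c2: issue SUB r1<-Add2 | r0:5,r1:Add2,r2:8,r3:Add1,r4:1
c3: CDB Add1=0; issue SUB r2<-Add1 | r0:5,r1:Add2,r2:Add1,r3:0,r4:1
c4: stall | r0:5,r1:Add2,r2:Add1,r3:0,r4:1
c5: CDB Add1=-5; issue ADD r1<-Add1 | r0:5,r1:Add1,r2:-5,r3:0,r4:1
c6: CDB Add2=-5; issue ADD r3<-Add2 | r0:5,r1:Add1,r2:-5,r3:Add2,r4:1
c7: CDB Add1=-10; issue SUB r3<-Add1 | r0:5,r1:-10,r2:-5,r3:Add1,r4:1
c8: stall | r0:5,r1:-10,r2:-5,r3:Add1,r4:1
c9: CDB Add1=4; issue ADD r3<-Add1 | r0:5,r1:-10,r2:-5,r3:Add1,r4:1
c10: CDB Add2=-5; issue SUB r1<-Add2 | r0:5,r1:Add2,r2:-5,r3:Add1,r4:1
c11: CDB Add1=-15 | r0:5,r1:Add2,r2:-5,r3:-15,r4:1
c12: - | r0:5,r1:Add2,r2:-5,r3:-15,r4:1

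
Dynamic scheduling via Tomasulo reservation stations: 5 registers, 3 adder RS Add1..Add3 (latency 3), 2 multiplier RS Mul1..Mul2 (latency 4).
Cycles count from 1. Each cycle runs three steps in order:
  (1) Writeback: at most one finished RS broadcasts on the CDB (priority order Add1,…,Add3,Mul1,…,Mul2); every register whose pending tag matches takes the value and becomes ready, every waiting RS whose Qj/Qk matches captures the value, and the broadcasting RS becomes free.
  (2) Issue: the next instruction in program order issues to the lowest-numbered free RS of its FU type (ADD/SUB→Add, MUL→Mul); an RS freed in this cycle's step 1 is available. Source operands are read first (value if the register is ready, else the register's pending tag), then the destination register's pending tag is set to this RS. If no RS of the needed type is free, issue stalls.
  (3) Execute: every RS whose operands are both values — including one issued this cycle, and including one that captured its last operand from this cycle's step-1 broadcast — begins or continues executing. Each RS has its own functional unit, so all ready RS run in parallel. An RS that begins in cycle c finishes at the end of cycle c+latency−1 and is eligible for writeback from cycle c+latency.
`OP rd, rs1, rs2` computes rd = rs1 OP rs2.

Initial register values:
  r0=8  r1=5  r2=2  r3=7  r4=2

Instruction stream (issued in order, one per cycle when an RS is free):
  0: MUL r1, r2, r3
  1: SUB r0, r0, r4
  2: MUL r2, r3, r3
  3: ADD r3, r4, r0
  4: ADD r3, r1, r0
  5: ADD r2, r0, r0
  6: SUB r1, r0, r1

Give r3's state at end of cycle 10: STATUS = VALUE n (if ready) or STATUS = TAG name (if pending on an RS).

cycle 1: issue MUL r1<-Mul1 // r0:8,r1:Mul1,r2:2,r3:7,r4:2
cycle 2: issue SUB r0<-Add1 // r0:Add1,r1:Mul1,r2:2,r3:7,r4:2
cycle 3: issue MUL r2<-Mul2 // r0:Add1,r1:Mul1,r2:Mul2,r3:7,r4:2
cycle 4: issue ADD r3<-Add2 // r0:Add1,r1:Mul1,r2:Mul2,r3:Add2,r4:2
cycle 5: CDB Add1=6; issue ADD r3<-Add1 // r0:6,r1:Mul1,r2:Mul2,r3:Add1,r4:2
cycle 6: CDB Mul1=14; issue ADD r2<-Add3 // r0:6,r1:14,r2:Add3,r3:Add1,r4:2
cycle 7: CDB Mul2=49; stall // r0:6,r1:14,r2:Add3,r3:Add1,r4:2
cycle 8: CDB Add2=8; issue SUB r1<-Add2 // r0:6,r1:Add2,r2:Add3,r3:Add1,r4:2
cycle 9: CDB Add1=20 // r0:6,r1:Add2,r2:Add3,r3:20,r4:2
cycle 10: CDB Add3=12 // r0:6,r1:Add2,r2:12,r3:20,r4:2

STATUS = VALUE 20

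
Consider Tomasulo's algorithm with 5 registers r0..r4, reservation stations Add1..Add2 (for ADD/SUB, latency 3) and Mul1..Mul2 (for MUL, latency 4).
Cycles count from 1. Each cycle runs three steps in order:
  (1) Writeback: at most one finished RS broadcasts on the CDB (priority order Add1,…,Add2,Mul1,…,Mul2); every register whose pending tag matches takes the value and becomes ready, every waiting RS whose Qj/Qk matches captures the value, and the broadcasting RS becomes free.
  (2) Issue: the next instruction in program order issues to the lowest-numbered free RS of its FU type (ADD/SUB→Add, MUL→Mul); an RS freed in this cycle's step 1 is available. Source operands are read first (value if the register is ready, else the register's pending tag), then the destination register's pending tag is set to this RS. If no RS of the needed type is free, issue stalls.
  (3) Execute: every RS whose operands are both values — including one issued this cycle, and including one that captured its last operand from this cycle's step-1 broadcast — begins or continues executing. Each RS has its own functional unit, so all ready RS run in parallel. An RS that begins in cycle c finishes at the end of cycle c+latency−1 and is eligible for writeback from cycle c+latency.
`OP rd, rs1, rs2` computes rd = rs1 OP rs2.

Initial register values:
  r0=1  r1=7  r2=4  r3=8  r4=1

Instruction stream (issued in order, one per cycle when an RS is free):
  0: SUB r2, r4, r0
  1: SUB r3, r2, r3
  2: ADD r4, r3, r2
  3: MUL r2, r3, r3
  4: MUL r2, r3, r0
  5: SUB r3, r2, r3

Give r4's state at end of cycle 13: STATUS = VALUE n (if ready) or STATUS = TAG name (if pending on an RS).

STATUS = VALUE -8

c1: issue SUB r2<-Add1 | r0:1,r1:7,r2:Add1,r3:8,r4:1
c2: issue SUB r3<-Add2 | r0:1,r1:7,r2:Add1,r3:Add2,r4:1
c3: stall | r0:1,r1:7,r2:Add1,r3:Add2,r4:1
c4: CDB Add1=0; issue ADD r4<-Add1 | r0:1,r1:7,r2:0,r3:Add2,r4:Add1
c5: issue MUL r2<-Mul1 | r0:1,r1:7,r2:Mul1,r3:Add2,r4:Add1
c6: issue MUL r2<-Mul2 | r0:1,r1:7,r2:Mul2,r3:Add2,r4:Add1
c7: CDB Add2=-8; issue SUB r3<-Add2 | r0:1,r1:7,r2:Mul2,r3:Add2,r4:Add1
c8: - | r0:1,r1:7,r2:Mul2,r3:Add2,r4:Add1
c9: - | r0:1,r1:7,r2:Mul2,r3:Add2,r4:Add1
c10: CDB Add1=-8 | r0:1,r1:7,r2:Mul2,r3:Add2,r4:-8
c11: CDB Mul1=64 | r0:1,r1:7,r2:Mul2,r3:Add2,r4:-8
c12: CDB Mul2=-8 | r0:1,r1:7,r2:-8,r3:Add2,r4:-8
c13: - | r0:1,r1:7,r2:-8,r3:Add2,r4:-8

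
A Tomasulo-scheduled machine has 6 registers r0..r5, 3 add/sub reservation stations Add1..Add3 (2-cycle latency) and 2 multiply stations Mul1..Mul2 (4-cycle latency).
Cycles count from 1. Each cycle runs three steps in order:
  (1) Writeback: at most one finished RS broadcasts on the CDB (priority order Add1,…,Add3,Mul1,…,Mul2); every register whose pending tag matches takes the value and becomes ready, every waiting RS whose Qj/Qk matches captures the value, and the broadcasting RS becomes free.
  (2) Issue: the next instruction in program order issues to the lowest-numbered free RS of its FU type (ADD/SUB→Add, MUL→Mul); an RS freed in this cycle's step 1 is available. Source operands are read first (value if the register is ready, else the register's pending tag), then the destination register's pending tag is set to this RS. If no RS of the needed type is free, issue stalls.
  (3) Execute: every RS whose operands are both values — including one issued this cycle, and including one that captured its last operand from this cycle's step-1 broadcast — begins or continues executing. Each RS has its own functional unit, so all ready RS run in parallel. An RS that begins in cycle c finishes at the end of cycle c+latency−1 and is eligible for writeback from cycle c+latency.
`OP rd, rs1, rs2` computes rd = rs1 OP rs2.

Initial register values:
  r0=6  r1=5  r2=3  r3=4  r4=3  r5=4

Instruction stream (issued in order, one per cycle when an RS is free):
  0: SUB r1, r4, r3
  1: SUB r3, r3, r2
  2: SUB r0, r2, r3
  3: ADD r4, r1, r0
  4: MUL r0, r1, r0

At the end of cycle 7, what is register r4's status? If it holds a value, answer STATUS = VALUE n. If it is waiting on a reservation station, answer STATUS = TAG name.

STATUS = TAG Add2

  c1: issue SUB r1<-Add1  regs: r0:6,r1:Add1,r2:3,r3:4,r4:3,r5:4
  c2: issue SUB r3<-Add2  regs: r0:6,r1:Add1,r2:3,r3:Add2,r4:3,r5:4
  c3: CDB Add1=-1; issue SUB r0<-Add1  regs: r0:Add1,r1:-1,r2:3,r3:Add2,r4:3,r5:4
  c4: CDB Add2=1; issue ADD r4<-Add2  regs: r0:Add1,r1:-1,r2:3,r3:1,r4:Add2,r5:4
  c5: issue MUL r0<-Mul1  regs: r0:Mul1,r1:-1,r2:3,r3:1,r4:Add2,r5:4
  c6: CDB Add1=2  regs: r0:Mul1,r1:-1,r2:3,r3:1,r4:Add2,r5:4
  c7: -  regs: r0:Mul1,r1:-1,r2:3,r3:1,r4:Add2,r5:4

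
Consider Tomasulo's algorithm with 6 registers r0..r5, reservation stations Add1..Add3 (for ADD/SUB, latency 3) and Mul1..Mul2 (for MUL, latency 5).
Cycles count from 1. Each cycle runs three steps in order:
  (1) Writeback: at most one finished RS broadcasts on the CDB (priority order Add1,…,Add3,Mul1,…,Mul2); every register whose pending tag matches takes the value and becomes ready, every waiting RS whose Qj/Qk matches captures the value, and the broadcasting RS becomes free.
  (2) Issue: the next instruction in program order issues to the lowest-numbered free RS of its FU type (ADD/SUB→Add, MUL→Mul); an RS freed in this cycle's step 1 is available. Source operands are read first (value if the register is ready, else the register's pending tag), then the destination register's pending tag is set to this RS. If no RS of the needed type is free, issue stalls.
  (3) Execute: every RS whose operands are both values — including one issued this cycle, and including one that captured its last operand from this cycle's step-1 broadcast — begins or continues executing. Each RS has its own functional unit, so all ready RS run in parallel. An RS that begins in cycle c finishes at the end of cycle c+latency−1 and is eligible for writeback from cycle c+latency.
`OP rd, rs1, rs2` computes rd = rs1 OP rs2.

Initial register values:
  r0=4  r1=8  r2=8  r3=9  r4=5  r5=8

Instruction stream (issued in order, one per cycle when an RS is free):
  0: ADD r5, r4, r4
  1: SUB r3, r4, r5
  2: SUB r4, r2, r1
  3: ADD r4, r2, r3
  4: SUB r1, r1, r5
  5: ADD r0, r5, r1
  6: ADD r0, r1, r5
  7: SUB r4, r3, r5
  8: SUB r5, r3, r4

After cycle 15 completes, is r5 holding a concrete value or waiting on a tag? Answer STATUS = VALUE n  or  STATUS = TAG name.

  c1: issue ADD r5<-Add1  regs: r0:4,r1:8,r2:8,r3:9,r4:5,r5:Add1
  c2: issue SUB r3<-Add2  regs: r0:4,r1:8,r2:8,r3:Add2,r4:5,r5:Add1
  c3: issue SUB r4<-Add3  regs: r0:4,r1:8,r2:8,r3:Add2,r4:Add3,r5:Add1
  c4: CDB Add1=10; issue ADD r4<-Add1  regs: r0:4,r1:8,r2:8,r3:Add2,r4:Add1,r5:10
  c5: stall  regs: r0:4,r1:8,r2:8,r3:Add2,r4:Add1,r5:10
  c6: CDB Add3=0; issue SUB r1<-Add3  regs: r0:4,r1:Add3,r2:8,r3:Add2,r4:Add1,r5:10
  c7: CDB Add2=-5; issue ADD r0<-Add2  regs: r0:Add2,r1:Add3,r2:8,r3:-5,r4:Add1,r5:10
  c8: stall  regs: r0:Add2,r1:Add3,r2:8,r3:-5,r4:Add1,r5:10
  c9: CDB Add3=-2; issue ADD r0<-Add3  regs: r0:Add3,r1:-2,r2:8,r3:-5,r4:Add1,r5:10
  c10: CDB Add1=3; issue SUB r4<-Add1  regs: r0:Add3,r1:-2,r2:8,r3:-5,r4:Add1,r5:10
  c11: stall  regs: r0:Add3,r1:-2,r2:8,r3:-5,r4:Add1,r5:10
  c12: CDB Add2=8; issue SUB r5<-Add2  regs: r0:Add3,r1:-2,r2:8,r3:-5,r4:Add1,r5:Add2
  c13: CDB Add1=-15  regs: r0:Add3,r1:-2,r2:8,r3:-5,r4:-15,r5:Add2
  c14: CDB Add3=8  regs: r0:8,r1:-2,r2:8,r3:-5,r4:-15,r5:Add2
  c15: -  regs: r0:8,r1:-2,r2:8,r3:-5,r4:-15,r5:Add2

STATUS = TAG Add2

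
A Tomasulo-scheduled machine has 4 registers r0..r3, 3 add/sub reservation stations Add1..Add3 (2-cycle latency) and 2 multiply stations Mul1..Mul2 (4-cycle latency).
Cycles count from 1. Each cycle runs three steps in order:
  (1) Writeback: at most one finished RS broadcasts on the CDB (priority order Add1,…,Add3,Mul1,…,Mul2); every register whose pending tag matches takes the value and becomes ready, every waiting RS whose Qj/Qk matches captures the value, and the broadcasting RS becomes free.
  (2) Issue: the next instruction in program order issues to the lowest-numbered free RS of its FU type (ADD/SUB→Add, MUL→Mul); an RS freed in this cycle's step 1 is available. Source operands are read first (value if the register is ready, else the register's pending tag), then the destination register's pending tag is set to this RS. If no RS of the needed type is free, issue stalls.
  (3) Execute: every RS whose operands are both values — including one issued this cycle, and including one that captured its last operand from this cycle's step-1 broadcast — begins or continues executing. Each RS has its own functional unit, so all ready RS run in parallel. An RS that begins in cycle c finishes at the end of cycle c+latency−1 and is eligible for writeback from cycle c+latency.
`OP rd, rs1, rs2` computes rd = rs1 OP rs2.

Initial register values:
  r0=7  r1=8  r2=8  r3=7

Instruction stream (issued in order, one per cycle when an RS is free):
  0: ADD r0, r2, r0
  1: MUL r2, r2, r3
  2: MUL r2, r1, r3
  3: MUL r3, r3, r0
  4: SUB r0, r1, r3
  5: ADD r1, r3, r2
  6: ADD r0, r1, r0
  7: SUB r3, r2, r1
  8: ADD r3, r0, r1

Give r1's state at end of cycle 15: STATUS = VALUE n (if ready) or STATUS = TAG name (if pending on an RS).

  c1: issue ADD r0<-Add1  regs: r0:Add1,r1:8,r2:8,r3:7
  c2: issue MUL r2<-Mul1  regs: r0:Add1,r1:8,r2:Mul1,r3:7
  c3: CDB Add1=15; issue MUL r2<-Mul2  regs: r0:15,r1:8,r2:Mul2,r3:7
  c4: stall  regs: r0:15,r1:8,r2:Mul2,r3:7
  c5: stall  regs: r0:15,r1:8,r2:Mul2,r3:7
  c6: CDB Mul1=56; issue MUL r3<-Mul1  regs: r0:15,r1:8,r2:Mul2,r3:Mul1
  c7: CDB Mul2=56; issue SUB r0<-Add1  regs: r0:Add1,r1:8,r2:56,r3:Mul1
  c8: issue ADD r1<-Add2  regs: r0:Add1,r1:Add2,r2:56,r3:Mul1
  c9: issue ADD r0<-Add3  regs: r0:Add3,r1:Add2,r2:56,r3:Mul1
  c10: CDB Mul1=105; stall  regs: r0:Add3,r1:Add2,r2:56,r3:105
  c11: stall  regs: r0:Add3,r1:Add2,r2:56,r3:105
  c12: CDB Add1=-97; issue SUB r3<-Add1  regs: r0:Add3,r1:Add2,r2:56,r3:Add1
  c13: CDB Add2=161; issue ADD r3<-Add2  regs: r0:Add3,r1:161,r2:56,r3:Add2
  c14: -  regs: r0:Add3,r1:161,r2:56,r3:Add2
  c15: CDB Add1=-105  regs: r0:Add3,r1:161,r2:56,r3:Add2

STATUS = VALUE 161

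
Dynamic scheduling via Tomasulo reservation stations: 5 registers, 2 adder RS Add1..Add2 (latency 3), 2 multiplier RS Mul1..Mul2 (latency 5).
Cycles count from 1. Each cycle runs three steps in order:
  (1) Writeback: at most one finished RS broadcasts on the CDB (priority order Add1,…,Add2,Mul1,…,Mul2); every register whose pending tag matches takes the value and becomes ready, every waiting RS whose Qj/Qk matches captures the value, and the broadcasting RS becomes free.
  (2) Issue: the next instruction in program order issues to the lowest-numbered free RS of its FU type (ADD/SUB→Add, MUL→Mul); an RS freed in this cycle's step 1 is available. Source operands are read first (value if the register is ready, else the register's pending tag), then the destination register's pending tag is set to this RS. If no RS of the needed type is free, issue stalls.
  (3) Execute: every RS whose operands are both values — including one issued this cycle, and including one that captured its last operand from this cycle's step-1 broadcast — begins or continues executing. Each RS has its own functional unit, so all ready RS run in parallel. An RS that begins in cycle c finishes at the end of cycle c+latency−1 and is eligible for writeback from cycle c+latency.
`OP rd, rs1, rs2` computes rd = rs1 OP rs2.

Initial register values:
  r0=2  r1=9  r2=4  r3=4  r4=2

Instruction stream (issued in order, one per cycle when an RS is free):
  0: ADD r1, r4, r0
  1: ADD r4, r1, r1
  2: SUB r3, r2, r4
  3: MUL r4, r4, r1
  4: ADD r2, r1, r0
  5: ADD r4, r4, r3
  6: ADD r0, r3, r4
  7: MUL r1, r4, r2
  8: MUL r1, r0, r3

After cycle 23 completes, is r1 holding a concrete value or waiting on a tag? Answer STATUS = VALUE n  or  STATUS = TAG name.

cycle 1: issue ADD r1<-Add1 // r0:2,r1:Add1,r2:4,r3:4,r4:2
cycle 2: issue ADD r4<-Add2 // r0:2,r1:Add1,r2:4,r3:4,r4:Add2
cycle 3: stall // r0:2,r1:Add1,r2:4,r3:4,r4:Add2
cycle 4: CDB Add1=4; issue SUB r3<-Add1 // r0:2,r1:4,r2:4,r3:Add1,r4:Add2
cycle 5: issue MUL r4<-Mul1 // r0:2,r1:4,r2:4,r3:Add1,r4:Mul1
cycle 6: stall // r0:2,r1:4,r2:4,r3:Add1,r4:Mul1
cycle 7: CDB Add2=8; issue ADD r2<-Add2 // r0:2,r1:4,r2:Add2,r3:Add1,r4:Mul1
cycle 8: stall // r0:2,r1:4,r2:Add2,r3:Add1,r4:Mul1
cycle 9: stall // r0:2,r1:4,r2:Add2,r3:Add1,r4:Mul1
cycle 10: CDB Add1=-4; issue ADD r4<-Add1 // r0:2,r1:4,r2:Add2,r3:-4,r4:Add1
cycle 11: CDB Add2=6; issue ADD r0<-Add2 // r0:Add2,r1:4,r2:6,r3:-4,r4:Add1
cycle 12: CDB Mul1=32; issue MUL r1<-Mul1 // r0:Add2,r1:Mul1,r2:6,r3:-4,r4:Add1
cycle 13: issue MUL r1<-Mul2 // r0:Add2,r1:Mul2,r2:6,r3:-4,r4:Add1
cycle 14: - // r0:Add2,r1:Mul2,r2:6,r3:-4,r4:Add1
cycle 15: CDB Add1=28 // r0:Add2,r1:Mul2,r2:6,r3:-4,r4:28
cycle 16: - // r0:Add2,r1:Mul2,r2:6,r3:-4,r4:28
cycle 17: - // r0:Add2,r1:Mul2,r2:6,r3:-4,r4:28
cycle 18: CDB Add2=24 // r0:24,r1:Mul2,r2:6,r3:-4,r4:28
cycle 19: - // r0:24,r1:Mul2,r2:6,r3:-4,r4:28
cycle 20: CDB Mul1=168 // r0:24,r1:Mul2,r2:6,r3:-4,r4:28
cycle 21: - // r0:24,r1:Mul2,r2:6,r3:-4,r4:28
cycle 22: - // r0:24,r1:Mul2,r2:6,r3:-4,r4:28
cycle 23: CDB Mul2=-96 // r0:24,r1:-96,r2:6,r3:-4,r4:28

STATUS = VALUE -96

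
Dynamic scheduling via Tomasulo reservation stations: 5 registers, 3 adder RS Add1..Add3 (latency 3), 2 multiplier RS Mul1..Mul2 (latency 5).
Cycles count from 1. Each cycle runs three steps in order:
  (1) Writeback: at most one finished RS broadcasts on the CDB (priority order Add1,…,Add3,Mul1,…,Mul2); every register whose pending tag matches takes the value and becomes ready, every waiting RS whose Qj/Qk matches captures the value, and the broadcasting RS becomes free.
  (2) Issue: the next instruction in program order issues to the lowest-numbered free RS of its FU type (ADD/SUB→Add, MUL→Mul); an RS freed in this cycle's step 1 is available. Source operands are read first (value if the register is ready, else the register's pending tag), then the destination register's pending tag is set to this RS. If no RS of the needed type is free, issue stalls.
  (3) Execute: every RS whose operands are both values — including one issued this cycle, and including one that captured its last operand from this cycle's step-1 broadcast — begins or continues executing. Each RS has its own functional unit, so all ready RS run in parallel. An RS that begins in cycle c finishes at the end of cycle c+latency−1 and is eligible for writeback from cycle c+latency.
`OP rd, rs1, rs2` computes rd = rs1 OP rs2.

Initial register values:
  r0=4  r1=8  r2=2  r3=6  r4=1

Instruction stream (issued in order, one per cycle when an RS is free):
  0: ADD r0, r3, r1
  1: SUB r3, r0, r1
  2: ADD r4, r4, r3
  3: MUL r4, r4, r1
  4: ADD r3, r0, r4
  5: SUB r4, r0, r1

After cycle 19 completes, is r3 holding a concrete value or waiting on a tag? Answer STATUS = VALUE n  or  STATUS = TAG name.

STATUS = VALUE 70

cycle 1: issue ADD r0<-Add1 // r0:Add1,r1:8,r2:2,r3:6,r4:1
cycle 2: issue SUB r3<-Add2 // r0:Add1,r1:8,r2:2,r3:Add2,r4:1
cycle 3: issue ADD r4<-Add3 // r0:Add1,r1:8,r2:2,r3:Add2,r4:Add3
cycle 4: CDB Add1=14; issue MUL r4<-Mul1 // r0:14,r1:8,r2:2,r3:Add2,r4:Mul1
cycle 5: issue ADD r3<-Add1 // r0:14,r1:8,r2:2,r3:Add1,r4:Mul1
cycle 6: stall // r0:14,r1:8,r2:2,r3:Add1,r4:Mul1
cycle 7: CDB Add2=6; issue SUB r4<-Add2 // r0:14,r1:8,r2:2,r3:Add1,r4:Add2
cycle 8: - // r0:14,r1:8,r2:2,r3:Add1,r4:Add2
cycle 9: - // r0:14,r1:8,r2:2,r3:Add1,r4:Add2
cycle 10: CDB Add2=6 // r0:14,r1:8,r2:2,r3:Add1,r4:6
cycle 11: CDB Add3=7 // r0:14,r1:8,r2:2,r3:Add1,r4:6
cycle 12: - // r0:14,r1:8,r2:2,r3:Add1,r4:6
cycle 13: - // r0:14,r1:8,r2:2,r3:Add1,r4:6
cycle 14: - // r0:14,r1:8,r2:2,r3:Add1,r4:6
cycle 15: - // r0:14,r1:8,r2:2,r3:Add1,r4:6
cycle 16: CDB Mul1=56 // r0:14,r1:8,r2:2,r3:Add1,r4:6
cycle 17: - // r0:14,r1:8,r2:2,r3:Add1,r4:6
cycle 18: - // r0:14,r1:8,r2:2,r3:Add1,r4:6
cycle 19: CDB Add1=70 // r0:14,r1:8,r2:2,r3:70,r4:6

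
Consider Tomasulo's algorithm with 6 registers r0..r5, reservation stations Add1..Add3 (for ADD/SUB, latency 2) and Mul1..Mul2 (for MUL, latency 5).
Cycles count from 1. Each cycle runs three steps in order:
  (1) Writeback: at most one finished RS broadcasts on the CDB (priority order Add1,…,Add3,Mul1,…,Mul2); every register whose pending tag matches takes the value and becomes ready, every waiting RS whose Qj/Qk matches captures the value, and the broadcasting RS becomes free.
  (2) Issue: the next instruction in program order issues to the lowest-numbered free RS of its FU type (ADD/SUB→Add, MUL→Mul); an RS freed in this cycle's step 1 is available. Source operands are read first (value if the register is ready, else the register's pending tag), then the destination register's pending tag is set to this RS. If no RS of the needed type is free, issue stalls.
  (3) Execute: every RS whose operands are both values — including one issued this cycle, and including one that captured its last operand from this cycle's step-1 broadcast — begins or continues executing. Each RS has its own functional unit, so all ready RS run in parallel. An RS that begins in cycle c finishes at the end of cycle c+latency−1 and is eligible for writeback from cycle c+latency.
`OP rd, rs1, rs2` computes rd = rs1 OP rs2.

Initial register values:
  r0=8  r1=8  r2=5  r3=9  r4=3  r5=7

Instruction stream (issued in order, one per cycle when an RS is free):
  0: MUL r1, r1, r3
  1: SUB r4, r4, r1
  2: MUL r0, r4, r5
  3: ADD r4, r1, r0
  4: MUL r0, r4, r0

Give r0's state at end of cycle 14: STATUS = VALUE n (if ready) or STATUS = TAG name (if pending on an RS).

STATUS = TAG Mul1

cycle 1: issue MUL r1<-Mul1 // r0:8,r1:Mul1,r2:5,r3:9,r4:3,r5:7
cycle 2: issue SUB r4<-Add1 // r0:8,r1:Mul1,r2:5,r3:9,r4:Add1,r5:7
cycle 3: issue MUL r0<-Mul2 // r0:Mul2,r1:Mul1,r2:5,r3:9,r4:Add1,r5:7
cycle 4: issue ADD r4<-Add2 // r0:Mul2,r1:Mul1,r2:5,r3:9,r4:Add2,r5:7
cycle 5: stall // r0:Mul2,r1:Mul1,r2:5,r3:9,r4:Add2,r5:7
cycle 6: CDB Mul1=72; issue MUL r0<-Mul1 // r0:Mul1,r1:72,r2:5,r3:9,r4:Add2,r5:7
cycle 7: - // r0:Mul1,r1:72,r2:5,r3:9,r4:Add2,r5:7
cycle 8: CDB Add1=-69 // r0:Mul1,r1:72,r2:5,r3:9,r4:Add2,r5:7
cycle 9: - // r0:Mul1,r1:72,r2:5,r3:9,r4:Add2,r5:7
cycle 10: - // r0:Mul1,r1:72,r2:5,r3:9,r4:Add2,r5:7
cycle 11: - // r0:Mul1,r1:72,r2:5,r3:9,r4:Add2,r5:7
cycle 12: - // r0:Mul1,r1:72,r2:5,r3:9,r4:Add2,r5:7
cycle 13: CDB Mul2=-483 // r0:Mul1,r1:72,r2:5,r3:9,r4:Add2,r5:7
cycle 14: - // r0:Mul1,r1:72,r2:5,r3:9,r4:Add2,r5:7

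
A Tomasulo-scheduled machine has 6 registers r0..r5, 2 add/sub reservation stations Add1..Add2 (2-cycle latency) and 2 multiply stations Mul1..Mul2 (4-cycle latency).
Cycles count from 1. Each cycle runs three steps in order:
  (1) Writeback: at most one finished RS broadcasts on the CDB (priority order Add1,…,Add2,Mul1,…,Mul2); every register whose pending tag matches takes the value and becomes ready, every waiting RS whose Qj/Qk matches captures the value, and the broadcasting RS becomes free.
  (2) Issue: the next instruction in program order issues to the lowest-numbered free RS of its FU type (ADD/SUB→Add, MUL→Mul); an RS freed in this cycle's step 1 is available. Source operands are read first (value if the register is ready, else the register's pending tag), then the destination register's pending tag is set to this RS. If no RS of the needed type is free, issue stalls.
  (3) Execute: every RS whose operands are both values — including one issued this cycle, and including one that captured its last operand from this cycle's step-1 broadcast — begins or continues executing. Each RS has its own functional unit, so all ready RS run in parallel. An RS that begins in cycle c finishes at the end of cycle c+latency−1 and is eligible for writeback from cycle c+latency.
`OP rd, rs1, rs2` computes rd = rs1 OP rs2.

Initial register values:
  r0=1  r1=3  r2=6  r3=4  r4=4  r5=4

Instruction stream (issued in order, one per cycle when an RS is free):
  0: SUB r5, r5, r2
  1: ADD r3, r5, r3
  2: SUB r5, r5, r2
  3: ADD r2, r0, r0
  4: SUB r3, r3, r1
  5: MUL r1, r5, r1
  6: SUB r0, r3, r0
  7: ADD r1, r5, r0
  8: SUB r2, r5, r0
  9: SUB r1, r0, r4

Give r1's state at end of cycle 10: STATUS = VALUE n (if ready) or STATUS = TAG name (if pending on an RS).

c1: issue SUB r5<-Add1 | r0:1,r1:3,r2:6,r3:4,r4:4,r5:Add1
c2: issue ADD r3<-Add2 | r0:1,r1:3,r2:6,r3:Add2,r4:4,r5:Add1
c3: CDB Add1=-2; issue SUB r5<-Add1 | r0:1,r1:3,r2:6,r3:Add2,r4:4,r5:Add1
c4: stall | r0:1,r1:3,r2:6,r3:Add2,r4:4,r5:Add1
c5: CDB Add1=-8; issue ADD r2<-Add1 | r0:1,r1:3,r2:Add1,r3:Add2,r4:4,r5:-8
c6: CDB Add2=2; issue SUB r3<-Add2 | r0:1,r1:3,r2:Add1,r3:Add2,r4:4,r5:-8
c7: CDB Add1=2; issue MUL r1<-Mul1 | r0:1,r1:Mul1,r2:2,r3:Add2,r4:4,r5:-8
c8: CDB Add2=-1; issue SUB r0<-Add1 | r0:Add1,r1:Mul1,r2:2,r3:-1,r4:4,r5:-8
c9: issue ADD r1<-Add2 | r0:Add1,r1:Add2,r2:2,r3:-1,r4:4,r5:-8
c10: CDB Add1=-2; issue SUB r2<-Add1 | r0:-2,r1:Add2,r2:Add1,r3:-1,r4:4,r5:-8

STATUS = TAG Add2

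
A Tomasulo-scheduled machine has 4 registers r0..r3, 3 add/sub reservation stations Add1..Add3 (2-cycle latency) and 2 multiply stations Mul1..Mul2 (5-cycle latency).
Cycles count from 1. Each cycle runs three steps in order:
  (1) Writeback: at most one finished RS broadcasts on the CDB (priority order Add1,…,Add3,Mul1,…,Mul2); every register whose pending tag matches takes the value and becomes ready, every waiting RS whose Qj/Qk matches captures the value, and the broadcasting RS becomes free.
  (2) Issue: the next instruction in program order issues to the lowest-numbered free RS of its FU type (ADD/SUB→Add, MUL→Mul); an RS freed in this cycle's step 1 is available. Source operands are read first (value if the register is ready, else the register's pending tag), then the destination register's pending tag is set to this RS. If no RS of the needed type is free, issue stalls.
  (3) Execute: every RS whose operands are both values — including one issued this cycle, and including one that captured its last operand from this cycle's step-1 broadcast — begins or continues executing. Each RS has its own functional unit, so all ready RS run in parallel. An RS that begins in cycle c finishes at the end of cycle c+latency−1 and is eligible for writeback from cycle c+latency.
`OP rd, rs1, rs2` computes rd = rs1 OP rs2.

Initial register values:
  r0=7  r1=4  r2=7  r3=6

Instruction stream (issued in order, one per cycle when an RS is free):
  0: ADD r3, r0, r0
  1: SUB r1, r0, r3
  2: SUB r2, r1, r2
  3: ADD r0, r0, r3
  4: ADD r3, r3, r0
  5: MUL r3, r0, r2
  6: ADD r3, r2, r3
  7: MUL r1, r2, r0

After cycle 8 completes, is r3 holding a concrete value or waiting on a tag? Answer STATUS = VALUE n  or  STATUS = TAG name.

cycle 1: issue ADD r3<-Add1 // r0:7,r1:4,r2:7,r3:Add1
cycle 2: issue SUB r1<-Add2 // r0:7,r1:Add2,r2:7,r3:Add1
cycle 3: CDB Add1=14; issue SUB r2<-Add1 // r0:7,r1:Add2,r2:Add1,r3:14
cycle 4: issue ADD r0<-Add3 // r0:Add3,r1:Add2,r2:Add1,r3:14
cycle 5: CDB Add2=-7; issue ADD r3<-Add2 // r0:Add3,r1:-7,r2:Add1,r3:Add2
cycle 6: CDB Add3=21; issue MUL r3<-Mul1 // r0:21,r1:-7,r2:Add1,r3:Mul1
cycle 7: CDB Add1=-14; issue ADD r3<-Add1 // r0:21,r1:-7,r2:-14,r3:Add1
cycle 8: CDB Add2=35; issue MUL r1<-Mul2 // r0:21,r1:Mul2,r2:-14,r3:Add1

STATUS = TAG Add1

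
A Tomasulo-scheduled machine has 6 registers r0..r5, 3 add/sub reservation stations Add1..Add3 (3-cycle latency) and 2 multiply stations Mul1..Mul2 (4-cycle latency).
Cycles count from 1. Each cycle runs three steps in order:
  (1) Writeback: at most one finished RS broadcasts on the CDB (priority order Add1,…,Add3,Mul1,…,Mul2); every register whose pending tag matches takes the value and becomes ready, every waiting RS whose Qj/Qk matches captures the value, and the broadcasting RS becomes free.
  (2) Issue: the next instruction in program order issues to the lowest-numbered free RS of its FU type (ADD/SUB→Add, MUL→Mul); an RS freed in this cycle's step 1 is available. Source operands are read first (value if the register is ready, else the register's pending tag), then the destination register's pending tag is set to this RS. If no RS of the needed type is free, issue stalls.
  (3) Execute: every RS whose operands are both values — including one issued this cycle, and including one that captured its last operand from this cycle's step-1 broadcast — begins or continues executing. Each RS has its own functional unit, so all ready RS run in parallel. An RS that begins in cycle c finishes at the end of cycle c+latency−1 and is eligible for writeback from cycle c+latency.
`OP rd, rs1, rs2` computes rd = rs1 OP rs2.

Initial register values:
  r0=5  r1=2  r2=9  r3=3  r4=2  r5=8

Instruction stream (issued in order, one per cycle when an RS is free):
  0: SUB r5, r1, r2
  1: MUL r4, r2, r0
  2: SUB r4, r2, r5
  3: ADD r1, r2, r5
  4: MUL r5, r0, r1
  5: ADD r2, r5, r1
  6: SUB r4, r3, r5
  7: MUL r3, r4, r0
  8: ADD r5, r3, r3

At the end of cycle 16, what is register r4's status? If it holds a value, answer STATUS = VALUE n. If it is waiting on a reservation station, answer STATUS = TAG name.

STATUS = VALUE -7

  c1: issue SUB r5<-Add1  regs: r0:5,r1:2,r2:9,r3:3,r4:2,r5:Add1
  c2: issue MUL r4<-Mul1  regs: r0:5,r1:2,r2:9,r3:3,r4:Mul1,r5:Add1
  c3: issue SUB r4<-Add2  regs: r0:5,r1:2,r2:9,r3:3,r4:Add2,r5:Add1
  c4: CDB Add1=-7; issue ADD r1<-Add1  regs: r0:5,r1:Add1,r2:9,r3:3,r4:Add2,r5:-7
  c5: issue MUL r5<-Mul2  regs: r0:5,r1:Add1,r2:9,r3:3,r4:Add2,r5:Mul2
  c6: CDB Mul1=45; issue ADD r2<-Add3  regs: r0:5,r1:Add1,r2:Add3,r3:3,r4:Add2,r5:Mul2
  c7: CDB Add1=2; issue SUB r4<-Add1  regs: r0:5,r1:2,r2:Add3,r3:3,r4:Add1,r5:Mul2
  c8: CDB Add2=16; issue MUL r3<-Mul1  regs: r0:5,r1:2,r2:Add3,r3:Mul1,r4:Add1,r5:Mul2
  c9: issue ADD r5<-Add2  regs: r0:5,r1:2,r2:Add3,r3:Mul1,r4:Add1,r5:Add2
  c10: -  regs: r0:5,r1:2,r2:Add3,r3:Mul1,r4:Add1,r5:Add2
  c11: CDB Mul2=10  regs: r0:5,r1:2,r2:Add3,r3:Mul1,r4:Add1,r5:Add2
  c12: -  regs: r0:5,r1:2,r2:Add3,r3:Mul1,r4:Add1,r5:Add2
  c13: -  regs: r0:5,r1:2,r2:Add3,r3:Mul1,r4:Add1,r5:Add2
  c14: CDB Add1=-7  regs: r0:5,r1:2,r2:Add3,r3:Mul1,r4:-7,r5:Add2
  c15: CDB Add3=12  regs: r0:5,r1:2,r2:12,r3:Mul1,r4:-7,r5:Add2
  c16: -  regs: r0:5,r1:2,r2:12,r3:Mul1,r4:-7,r5:Add2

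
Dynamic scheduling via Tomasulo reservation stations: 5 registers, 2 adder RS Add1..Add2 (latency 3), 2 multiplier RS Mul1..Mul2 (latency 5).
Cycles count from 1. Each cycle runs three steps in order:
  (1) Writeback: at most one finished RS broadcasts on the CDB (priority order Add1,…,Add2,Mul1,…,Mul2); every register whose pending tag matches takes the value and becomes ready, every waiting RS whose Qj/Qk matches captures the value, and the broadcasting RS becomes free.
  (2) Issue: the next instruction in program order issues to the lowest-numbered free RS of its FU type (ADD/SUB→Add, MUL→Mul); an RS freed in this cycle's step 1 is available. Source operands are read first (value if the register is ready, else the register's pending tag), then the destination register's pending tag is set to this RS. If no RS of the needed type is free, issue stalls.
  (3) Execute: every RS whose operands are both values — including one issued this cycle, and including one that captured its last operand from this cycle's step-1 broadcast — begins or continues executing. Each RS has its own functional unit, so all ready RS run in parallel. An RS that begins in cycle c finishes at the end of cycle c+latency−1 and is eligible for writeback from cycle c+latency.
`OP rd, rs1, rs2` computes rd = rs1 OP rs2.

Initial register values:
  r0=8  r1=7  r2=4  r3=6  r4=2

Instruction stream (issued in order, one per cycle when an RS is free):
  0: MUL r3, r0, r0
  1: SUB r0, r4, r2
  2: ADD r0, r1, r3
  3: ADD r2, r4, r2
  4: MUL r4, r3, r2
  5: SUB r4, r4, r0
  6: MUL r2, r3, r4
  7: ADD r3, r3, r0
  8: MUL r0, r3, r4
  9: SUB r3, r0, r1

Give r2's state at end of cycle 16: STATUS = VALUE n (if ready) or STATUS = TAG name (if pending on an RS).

  c1: issue MUL r3<-Mul1  regs: r0:8,r1:7,r2:4,r3:Mul1,r4:2
  c2: issue SUB r0<-Add1  regs: r0:Add1,r1:7,r2:4,r3:Mul1,r4:2
  c3: issue ADD r0<-Add2  regs: r0:Add2,r1:7,r2:4,r3:Mul1,r4:2
  c4: stall  regs: r0:Add2,r1:7,r2:4,r3:Mul1,r4:2
  c5: CDB Add1=-2; issue ADD r2<-Add1  regs: r0:Add2,r1:7,r2:Add1,r3:Mul1,r4:2
  c6: CDB Mul1=64; issue MUL r4<-Mul1  regs: r0:Add2,r1:7,r2:Add1,r3:64,r4:Mul1
  c7: stall  regs: r0:Add2,r1:7,r2:Add1,r3:64,r4:Mul1
  c8: CDB Add1=6; issue SUB r4<-Add1  regs: r0:Add2,r1:7,r2:6,r3:64,r4:Add1
  c9: CDB Add2=71; issue MUL r2<-Mul2  regs: r0:71,r1:7,r2:Mul2,r3:64,r4:Add1
  c10: issue ADD r3<-Add2  regs: r0:71,r1:7,r2:Mul2,r3:Add2,r4:Add1
  c11: stall  regs: r0:71,r1:7,r2:Mul2,r3:Add2,r4:Add1
  c12: stall  regs: r0:71,r1:7,r2:Mul2,r3:Add2,r4:Add1
  c13: CDB Add2=135; stall  regs: r0:71,r1:7,r2:Mul2,r3:135,r4:Add1
  c14: CDB Mul1=384; issue MUL r0<-Mul1  regs: r0:Mul1,r1:7,r2:Mul2,r3:135,r4:Add1
  c15: issue SUB r3<-Add2  regs: r0:Mul1,r1:7,r2:Mul2,r3:Add2,r4:Add1
  c16: -  regs: r0:Mul1,r1:7,r2:Mul2,r3:Add2,r4:Add1

STATUS = TAG Mul2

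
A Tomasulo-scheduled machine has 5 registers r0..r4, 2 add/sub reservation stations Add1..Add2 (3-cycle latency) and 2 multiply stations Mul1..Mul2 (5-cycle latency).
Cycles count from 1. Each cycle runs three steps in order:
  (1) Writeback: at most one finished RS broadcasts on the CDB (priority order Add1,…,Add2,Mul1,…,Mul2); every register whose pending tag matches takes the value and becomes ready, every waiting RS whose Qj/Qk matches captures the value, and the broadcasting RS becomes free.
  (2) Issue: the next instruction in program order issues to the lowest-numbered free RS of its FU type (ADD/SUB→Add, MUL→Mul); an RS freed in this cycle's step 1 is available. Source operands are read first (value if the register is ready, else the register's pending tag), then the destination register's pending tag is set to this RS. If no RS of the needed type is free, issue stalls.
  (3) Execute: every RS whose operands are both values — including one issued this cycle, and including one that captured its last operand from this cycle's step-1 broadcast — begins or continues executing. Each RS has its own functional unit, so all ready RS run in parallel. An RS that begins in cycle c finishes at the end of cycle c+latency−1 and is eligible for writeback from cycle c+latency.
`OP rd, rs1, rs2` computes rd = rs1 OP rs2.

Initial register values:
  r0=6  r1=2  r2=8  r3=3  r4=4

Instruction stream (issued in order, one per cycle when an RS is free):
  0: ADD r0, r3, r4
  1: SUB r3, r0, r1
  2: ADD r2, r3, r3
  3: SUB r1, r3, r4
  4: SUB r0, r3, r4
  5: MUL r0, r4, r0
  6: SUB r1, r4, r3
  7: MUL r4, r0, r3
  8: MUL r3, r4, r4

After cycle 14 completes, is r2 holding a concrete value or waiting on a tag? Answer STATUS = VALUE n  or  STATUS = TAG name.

STATUS = VALUE 10

  c1: issue ADD r0<-Add1  regs: r0:Add1,r1:2,r2:8,r3:3,r4:4
  c2: issue SUB r3<-Add2  regs: r0:Add1,r1:2,r2:8,r3:Add2,r4:4
  c3: stall  regs: r0:Add1,r1:2,r2:8,r3:Add2,r4:4
  c4: CDB Add1=7; issue ADD r2<-Add1  regs: r0:7,r1:2,r2:Add1,r3:Add2,r4:4
  c5: stall  regs: r0:7,r1:2,r2:Add1,r3:Add2,r4:4
  c6: stall  regs: r0:7,r1:2,r2:Add1,r3:Add2,r4:4
  c7: CDB Add2=5; issue SUB r1<-Add2  regs: r0:7,r1:Add2,r2:Add1,r3:5,r4:4
  c8: stall  regs: r0:7,r1:Add2,r2:Add1,r3:5,r4:4
  c9: stall  regs: r0:7,r1:Add2,r2:Add1,r3:5,r4:4
  c10: CDB Add1=10; issue SUB r0<-Add1  regs: r0:Add1,r1:Add2,r2:10,r3:5,r4:4
  c11: CDB Add2=1; issue MUL r0<-Mul1  regs: r0:Mul1,r1:1,r2:10,r3:5,r4:4
  c12: issue SUB r1<-Add2  regs: r0:Mul1,r1:Add2,r2:10,r3:5,r4:4
  c13: CDB Add1=1; issue MUL r4<-Mul2  regs: r0:Mul1,r1:Add2,r2:10,r3:5,r4:Mul2
  c14: stall  regs: r0:Mul1,r1:Add2,r2:10,r3:5,r4:Mul2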